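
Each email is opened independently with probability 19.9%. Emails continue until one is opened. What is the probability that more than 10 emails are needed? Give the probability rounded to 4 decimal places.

0.1087

Y = number of emails to the first success; geometric, p = 0.199.
P(Y > 10) = P(first 10 all fail) = (1−p)^10 = 0.108724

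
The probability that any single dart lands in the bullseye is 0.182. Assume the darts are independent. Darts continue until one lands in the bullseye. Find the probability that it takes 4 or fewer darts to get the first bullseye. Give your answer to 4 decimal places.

Y = number of darts to the first success; geometric, p = 0.182.
P(Y ≤ 4) = 1 − (1−p)^4 = 1 − 0.447727 = 0.552273

0.5523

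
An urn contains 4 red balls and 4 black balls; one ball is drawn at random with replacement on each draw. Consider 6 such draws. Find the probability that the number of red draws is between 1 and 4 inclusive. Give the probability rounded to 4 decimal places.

X ~ Binomial(6, 0.50); P(1 ≤ X ≤ 4) = Σ C(6,k) p^k (1−p)^(6−k) over k:
  k=1: C(6,1)·0.50^1·0.50^5 = 0.093750
  k=2: C(6,2)·0.50^2·0.50^4 = 0.234375
  k=3: C(6,3)·0.50^3·0.50^3 = 0.312500
  k=4: C(6,4)·0.50^4·0.50^2 = 0.234375
Total = 0.875000

0.8750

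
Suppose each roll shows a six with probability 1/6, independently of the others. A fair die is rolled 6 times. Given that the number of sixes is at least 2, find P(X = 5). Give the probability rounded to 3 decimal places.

0.002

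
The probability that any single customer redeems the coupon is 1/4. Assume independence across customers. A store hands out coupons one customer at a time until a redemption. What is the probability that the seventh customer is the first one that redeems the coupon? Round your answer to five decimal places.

0.04449

Geometric (trials to first success), p = 0.25.
P(Y = 7) = (1−p)^6 · p = 0.17798 · 0.25 = 0.0444946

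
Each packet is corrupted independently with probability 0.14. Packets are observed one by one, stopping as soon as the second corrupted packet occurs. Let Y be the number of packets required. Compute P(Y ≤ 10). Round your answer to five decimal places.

0.41844

Finishing within 10 packets ⇔ at least 2 successes in the first 10. With X ~ Binomial(10, 0.14), P(Y ≤ 10) = 1 − P(X ≤ 1).
  k=0: C(10,0)·0.14^0·0.86^10 = 0.2213016
  k=1: C(10,1)·0.14^1·0.86^9 = 0.3602584
1 − 0.5815600 = 0.4184400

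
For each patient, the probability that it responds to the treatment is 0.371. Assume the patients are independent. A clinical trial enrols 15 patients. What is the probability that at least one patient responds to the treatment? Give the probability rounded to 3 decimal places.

P(at least one) = 1 − P(none) = 1 − (1 − 0.371)^15
= 1 − 0.00095 = 0.99905

0.999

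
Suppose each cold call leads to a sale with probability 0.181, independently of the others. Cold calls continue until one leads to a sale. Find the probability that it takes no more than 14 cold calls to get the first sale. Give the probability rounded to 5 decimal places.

Y = number of cold calls to the first success; geometric, p = 0.181.
P(Y ≤ 14) = 1 − (1−p)^14 = 1 − 0.0610906 = 0.9389094

0.93891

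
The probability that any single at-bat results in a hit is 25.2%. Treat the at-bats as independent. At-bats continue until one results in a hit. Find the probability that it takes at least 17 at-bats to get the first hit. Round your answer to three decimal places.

0.010

Y = number of at-bats to the first success; geometric, p = 0.252.
P(Y > 16) = P(first 16 all fail) = (1−p)^16 = 0.00960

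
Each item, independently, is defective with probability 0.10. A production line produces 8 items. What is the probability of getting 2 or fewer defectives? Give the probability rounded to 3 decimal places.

X ~ Binomial(8, 0.10); P(X ≤ 2) = Σ C(8,k) p^k (1−p)^(8−k) over k:
  k=0: C(8,0)·0.10^0·0.90^8 = 0.43047
  k=1: C(8,1)·0.10^1·0.90^7 = 0.38264
  k=2: C(8,2)·0.10^2·0.90^6 = 0.14880
Total = 0.96191

0.962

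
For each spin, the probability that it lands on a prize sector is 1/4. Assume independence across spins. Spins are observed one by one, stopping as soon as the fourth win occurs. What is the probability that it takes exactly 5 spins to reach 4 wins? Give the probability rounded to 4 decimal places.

0.0117

Y = trial on which the fourth success occurs; negative binomial, r=4, p=0.25.
P(Y=5) = C(4,3) · p^4 · (1−p)^1
= 4 · 0.0039062 · 0.75 = 0.011719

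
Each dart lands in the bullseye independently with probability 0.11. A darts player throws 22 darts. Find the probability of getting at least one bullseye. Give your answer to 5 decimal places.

P(at least one) = 1 − P(none) = 1 − (1 − 0.11)^22
= 1 − 0.0770159 = 0.9229841

0.92298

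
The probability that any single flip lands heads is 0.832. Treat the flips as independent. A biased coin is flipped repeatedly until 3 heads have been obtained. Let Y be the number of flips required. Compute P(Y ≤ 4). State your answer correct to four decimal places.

0.8662

Finishing within 4 flips ⇔ at least 3 successes in the first 4. With X ~ Binomial(4, 0.832), P(Y ≤ 4) = 1 − P(X ≤ 2).
  k=0: C(4,0)·0.832^0·0.168^4 = 0.000797
  k=1: C(4,1)·0.832^1·0.168^3 = 0.015780
  k=2: C(4,2)·0.832^2·0.168^2 = 0.117224
1 − 0.133801 = 0.866199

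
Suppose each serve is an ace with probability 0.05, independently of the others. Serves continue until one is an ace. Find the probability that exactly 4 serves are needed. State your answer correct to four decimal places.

0.0429

Geometric (trials to first success), p = 0.05.
P(Y = 4) = (1−p)^3 · p = 0.85737 · 0.05 = 0.042869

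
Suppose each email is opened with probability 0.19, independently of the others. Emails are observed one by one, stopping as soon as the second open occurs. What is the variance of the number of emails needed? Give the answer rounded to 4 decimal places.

Y = total emails until the second success; negative binomial with r=2, p=0.19.
Var(Y) = r(1−p)/p² = 2·0.81 / 0.19² = 44.875346

44.8753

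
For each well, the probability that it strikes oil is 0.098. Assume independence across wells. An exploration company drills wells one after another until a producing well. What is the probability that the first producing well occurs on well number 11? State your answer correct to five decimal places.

0.03494

Geometric (trials to first success), p = 0.098.
P(Y = 11) = (1−p)^10 · p = 0.3565 · 0.098 = 0.0349375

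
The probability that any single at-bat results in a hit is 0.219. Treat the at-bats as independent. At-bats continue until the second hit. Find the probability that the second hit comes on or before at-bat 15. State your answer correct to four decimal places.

0.8723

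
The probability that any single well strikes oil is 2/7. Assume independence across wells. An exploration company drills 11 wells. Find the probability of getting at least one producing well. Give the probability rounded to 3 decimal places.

P(at least one) = 1 − P(none) = 1 − (1 − 0.285714)^11
= 1 − 0.02469 = 0.97531

0.975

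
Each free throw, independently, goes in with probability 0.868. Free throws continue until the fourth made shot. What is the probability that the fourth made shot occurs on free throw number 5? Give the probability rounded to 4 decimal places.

Y = trial on which the fourth success occurs; negative binomial, r=4, p=0.868.
P(Y=5) = C(4,3) · p^4 · (1−p)^1
= 4 · 0.56765 · 0.132 = 0.299718

0.2997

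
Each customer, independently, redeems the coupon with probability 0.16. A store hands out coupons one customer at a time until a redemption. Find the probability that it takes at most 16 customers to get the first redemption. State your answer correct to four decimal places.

0.9386

Y = number of customers to the first success; geometric, p = 0.16.
P(Y ≤ 16) = 1 − (1−p)^16 = 1 − 0.061442 = 0.938558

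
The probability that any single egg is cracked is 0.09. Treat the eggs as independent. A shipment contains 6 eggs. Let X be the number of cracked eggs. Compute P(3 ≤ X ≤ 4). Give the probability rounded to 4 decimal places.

X ~ Binomial(6, 0.09); P(3 ≤ X ≤ 4) = Σ C(6,k) p^k (1−p)^(6−k) over k:
  k=3: C(6,3)·0.09^3·0.91^3 = 0.010987
  k=4: C(6,4)·0.09^4·0.91^2 = 0.000815
Total = 0.011802

0.0118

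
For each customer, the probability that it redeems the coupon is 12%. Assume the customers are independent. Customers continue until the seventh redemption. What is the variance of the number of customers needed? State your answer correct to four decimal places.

427.7778

Y = total customers until the seventh success; negative binomial with r=7, p=0.12.
Var(Y) = r(1−p)/p² = 7·0.88 / 0.12² = 427.777778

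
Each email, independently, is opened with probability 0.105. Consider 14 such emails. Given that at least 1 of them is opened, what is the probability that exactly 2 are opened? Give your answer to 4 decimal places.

X ~ Binomial(14, 0.105). Want P(X=2 | X≥1) = P(X=2) / P(X≥1).
P(X=2) = C(14,2)·0.105^2·0.895^12 = 0.265031
P(X≥1) = 1 − 0.211603 = 0.788397
Ratio = 0.265031 / 0.788397 = 0.336164

0.3362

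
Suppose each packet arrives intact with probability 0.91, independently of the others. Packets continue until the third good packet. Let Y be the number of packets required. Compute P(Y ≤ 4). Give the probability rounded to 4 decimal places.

Finishing within 4 packets ⇔ at least 3 successes in the first 4. With X ~ Binomial(4, 0.91), P(Y ≤ 4) = 1 − P(X ≤ 2).
  k=0: C(4,0)·0.91^0·0.09^4 = 0.000066
  k=1: C(4,1)·0.91^1·0.09^3 = 0.002654
  k=2: C(4,2)·0.91^2·0.09^2 = 0.040246
1 − 0.042965 = 0.957035

0.9570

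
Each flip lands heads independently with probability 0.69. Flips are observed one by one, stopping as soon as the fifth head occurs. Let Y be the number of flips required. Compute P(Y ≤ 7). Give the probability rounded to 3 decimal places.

Finishing within 7 flips ⇔ at least 5 successes in the first 7. With X ~ Binomial(7, 0.69), P(Y ≤ 7) = 1 − P(X ≤ 4).
  k=0: C(7,0)·0.69^0·0.31^7 = 0.00028
  k=1: C(7,1)·0.69^1·0.31^6 = 0.00429
  k=2: C(7,2)·0.69^2·0.31^5 = 0.02862
  k=3: C(7,3)·0.69^3·0.31^4 = 0.10618
  k=4: C(7,4)·0.69^4·0.31^3 = 0.23635
1 − 0.37572 = 0.62428

0.624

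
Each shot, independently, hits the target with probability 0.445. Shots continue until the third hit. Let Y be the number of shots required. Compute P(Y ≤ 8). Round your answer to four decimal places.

0.7712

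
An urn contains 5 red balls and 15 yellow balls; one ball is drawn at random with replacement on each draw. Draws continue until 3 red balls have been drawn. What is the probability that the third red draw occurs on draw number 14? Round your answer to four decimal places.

Y = trial on which the third success occurs; negative binomial, r=3, p=0.25.
P(Y=14) = C(13,2) · p^3 · (1−p)^11
= 78 · 0.015625 · 0.042235 = 0.051474

0.0515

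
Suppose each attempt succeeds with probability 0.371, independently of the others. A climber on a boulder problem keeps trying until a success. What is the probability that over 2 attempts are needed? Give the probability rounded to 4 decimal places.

0.3956

Y = number of attempts to the first success; geometric, p = 0.371.
P(Y > 2) = P(first 2 all fail) = (1−p)^2 = 0.395641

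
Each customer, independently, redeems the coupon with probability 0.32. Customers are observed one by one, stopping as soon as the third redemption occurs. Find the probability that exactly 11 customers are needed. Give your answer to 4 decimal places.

Y = trial on which the third success occurs; negative binomial, r=3, p=0.32.
P(Y=11) = C(10,2) · p^3 · (1−p)^8
= 45 · 0.032768 · 0.045716 = 0.067411

0.0674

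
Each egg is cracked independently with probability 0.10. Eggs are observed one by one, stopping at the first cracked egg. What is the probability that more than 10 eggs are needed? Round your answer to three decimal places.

Y = number of eggs to the first success; geometric, p = 0.10.
P(Y > 10) = P(first 10 all fail) = (1−p)^10 = 0.34868

0.349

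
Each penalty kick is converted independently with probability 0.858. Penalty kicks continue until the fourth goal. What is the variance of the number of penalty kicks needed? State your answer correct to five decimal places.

0.77157

Y = total penalty kicks until the fourth success; negative binomial with r=4, p=0.858.
Var(Y) = r(1−p)/p² = 4·0.142 / 0.858² = 0.7715672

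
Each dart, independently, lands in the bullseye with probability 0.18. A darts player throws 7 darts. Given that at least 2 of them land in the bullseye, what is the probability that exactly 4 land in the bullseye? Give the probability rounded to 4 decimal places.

0.0551

X ~ Binomial(7, 0.18). Want P(X=4 | X≥2) = P(X=4) / P(X≥2).
P(X=4) = C(7,4)·0.18^4·0.82^3 = 0.020258
P(X≥2) = 1 − 0.249285 − 0.383048 = 0.367666
Ratio = 0.020258 / 0.367666 = 0.055099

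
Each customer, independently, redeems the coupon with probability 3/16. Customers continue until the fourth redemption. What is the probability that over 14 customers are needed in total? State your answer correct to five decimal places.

0.74042

Needing more than 14 customers ⇔ fewer than 4 successes in the first 14. With X ~ Binomial(14, 0.1875), P(Y > 14) = P(X ≤ 3).
  k=0: C(14,0)·0.1875^0·0.8125^14 = 0.0546421
  k=1: C(14,1)·0.1875^1·0.8125^13 = 0.1765359
  k=2: C(14,2)·0.1875^2·0.8125^12 = 0.2648039
  k=3: C(14,3)·0.1875^3·0.8125^11 = 0.2444344
P(X ≤ 3) = 0.7404163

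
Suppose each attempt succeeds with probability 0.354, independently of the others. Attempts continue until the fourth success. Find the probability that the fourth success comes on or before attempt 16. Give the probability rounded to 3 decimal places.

Finishing within 16 attempts ⇔ at least 4 successes in the first 16. With X ~ Binomial(16, 0.354), P(Y ≤ 16) = 1 − P(X ≤ 3).
  k=0: C(16,0)·0.354^0·0.646^16 = 0.00092
  k=1: C(16,1)·0.354^1·0.646^15 = 0.00807
  k=2: C(16,2)·0.354^2·0.646^14 = 0.03315
  k=3: C(16,3)·0.354^3·0.646^13 = 0.08477
1 − 0.12690 = 0.87310

0.873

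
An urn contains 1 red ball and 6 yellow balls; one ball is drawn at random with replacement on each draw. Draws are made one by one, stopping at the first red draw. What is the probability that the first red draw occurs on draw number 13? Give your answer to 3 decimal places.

0.022

Geometric (trials to first success), p = 0.142857.
P(Y = 13) = (1−p)^12 · p = 0.15727 · 0.142857 = 0.02247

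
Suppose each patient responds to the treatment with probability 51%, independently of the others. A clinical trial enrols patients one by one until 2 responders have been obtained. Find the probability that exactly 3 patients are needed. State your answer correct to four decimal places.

0.2549

Y = trial on which the second success occurs; negative binomial, r=2, p=0.51.
P(Y=3) = C(2,1) · p^2 · (1−p)^1
= 2 · 0.2601 · 0.49 = 0.254898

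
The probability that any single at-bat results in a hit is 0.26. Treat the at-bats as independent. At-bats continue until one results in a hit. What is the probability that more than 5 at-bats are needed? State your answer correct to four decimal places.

Y = number of at-bats to the first success; geometric, p = 0.26.
P(Y > 5) = P(first 5 all fail) = (1−p)^5 = 0.221901

0.2219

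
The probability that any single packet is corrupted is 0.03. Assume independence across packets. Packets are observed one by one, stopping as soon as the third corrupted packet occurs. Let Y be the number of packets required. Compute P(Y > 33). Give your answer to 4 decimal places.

Needing more than 33 packets ⇔ fewer than 3 successes in the first 33. With X ~ Binomial(33, 0.03), P(Y > 33) = P(X ≤ 2).
  k=0: C(33,0)·0.03^0·0.97^33 = 0.365988
  k=1: C(33,1)·0.03^1·0.97^32 = 0.373534
  k=2: C(33,2)·0.03^2·0.97^31 = 0.184842
P(X ≤ 2) = 0.924365

0.9244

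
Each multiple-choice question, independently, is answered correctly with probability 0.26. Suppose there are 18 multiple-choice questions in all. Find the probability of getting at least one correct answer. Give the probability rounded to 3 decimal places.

0.996

P(at least one) = 1 − P(none) = 1 − (1 − 0.26)^18
= 1 − 0.00443 = 0.99557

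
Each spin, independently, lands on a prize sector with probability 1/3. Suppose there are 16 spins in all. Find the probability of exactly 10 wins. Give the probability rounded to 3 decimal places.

0.012

X ~ Binomial(n=16, p=0.333333).
P(X=10) = C(16,10) · p^10 · (1−p)^6
= 8008 · 1.6935e-05 · 0.087791 = 0.01191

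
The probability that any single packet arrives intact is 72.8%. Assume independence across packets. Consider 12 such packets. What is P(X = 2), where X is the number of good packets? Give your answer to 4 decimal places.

0.0001

X ~ Binomial(n=12, p=0.728).
P(X=2) = C(12,2) · p^2 · (1−p)^10
= 66 · 0.52998 · 2.2166e-06 = 0.000078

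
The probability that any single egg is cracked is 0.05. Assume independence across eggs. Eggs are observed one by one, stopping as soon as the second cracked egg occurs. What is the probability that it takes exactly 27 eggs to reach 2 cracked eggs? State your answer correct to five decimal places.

0.01803

Y = trial on which the second success occurs; negative binomial, r=2, p=0.05.
P(Y=27) = C(26,1) · p^2 · (1−p)^25
= 26 · 0.0025 · 0.27739 = 0.0180303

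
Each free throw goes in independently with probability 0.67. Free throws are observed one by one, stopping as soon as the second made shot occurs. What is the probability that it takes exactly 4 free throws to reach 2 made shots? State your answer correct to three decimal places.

0.147

Y = trial on which the second success occurs; negative binomial, r=2, p=0.67.
P(Y=4) = C(3,1) · p^2 · (1−p)^2
= 3 · 0.4489 · 0.1089 = 0.14666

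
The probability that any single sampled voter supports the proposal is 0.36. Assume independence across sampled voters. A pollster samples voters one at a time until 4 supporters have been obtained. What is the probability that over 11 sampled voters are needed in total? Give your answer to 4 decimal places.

Needing more than 11 sampled voters ⇔ fewer than 4 successes in the first 11. With X ~ Binomial(11, 0.36), P(Y > 11) = P(X ≤ 3).
  k=0: C(11,0)·0.36^0·0.64^11 = 0.007379
  k=1: C(11,1)·0.36^1·0.64^10 = 0.045656
  k=2: C(11,2)·0.36^2·0.64^9 = 0.128407
  k=3: C(11,3)·0.36^3·0.64^8 = 0.216686
P(X ≤ 3) = 0.398127

0.3981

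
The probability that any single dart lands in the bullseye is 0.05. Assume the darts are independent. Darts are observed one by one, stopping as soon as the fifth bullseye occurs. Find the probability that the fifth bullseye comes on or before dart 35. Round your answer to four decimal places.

0.0290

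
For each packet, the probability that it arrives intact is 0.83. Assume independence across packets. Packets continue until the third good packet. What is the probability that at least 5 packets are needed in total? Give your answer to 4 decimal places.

0.1366

Needing more than 4 packets ⇔ fewer than 3 successes in the first 4. With X ~ Binomial(4, 0.83), P(Y > 4) = P(X ≤ 2).
  k=0: C(4,0)·0.83^0·0.17^4 = 0.000835
  k=1: C(4,1)·0.83^1·0.17^3 = 0.016311
  k=2: C(4,2)·0.83^2·0.17^2 = 0.119455
P(X ≤ 2) = 0.136602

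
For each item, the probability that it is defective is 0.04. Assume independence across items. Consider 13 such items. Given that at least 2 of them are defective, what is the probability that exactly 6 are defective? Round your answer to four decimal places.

X ~ Binomial(13, 0.04). Want P(X=6 | X≥2) = P(X=6) / P(X≥2).
P(X=6) = C(13,6)·0.04^6·0.96^7 = 0.000005
P(X≥2) = 1 − 0.588201 − 0.318609 = 0.093190
Ratio = 0.000005 / 0.093190 = 0.000057

0.0001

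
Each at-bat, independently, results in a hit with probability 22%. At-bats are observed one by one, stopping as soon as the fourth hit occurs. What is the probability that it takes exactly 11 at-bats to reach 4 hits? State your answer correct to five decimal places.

0.04938

Y = trial on which the fourth success occurs; negative binomial, r=4, p=0.22.
P(Y=11) = C(10,3) · p^4 · (1−p)^7
= 120 · 0.0023426 · 0.17566 = 0.0493781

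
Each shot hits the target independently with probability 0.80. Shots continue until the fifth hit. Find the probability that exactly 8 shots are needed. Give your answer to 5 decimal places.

0.09175

Y = trial on which the fifth success occurs; negative binomial, r=5, p=0.80.
P(Y=8) = C(7,4) · p^5 · (1−p)^3
= 35 · 0.32768 · 0.008 = 0.0917504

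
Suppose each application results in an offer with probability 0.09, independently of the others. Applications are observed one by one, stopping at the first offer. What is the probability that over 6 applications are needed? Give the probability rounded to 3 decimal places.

Y = number of applications to the first success; geometric, p = 0.09.
P(Y > 6) = P(first 6 all fail) = (1−p)^6 = 0.56787

0.568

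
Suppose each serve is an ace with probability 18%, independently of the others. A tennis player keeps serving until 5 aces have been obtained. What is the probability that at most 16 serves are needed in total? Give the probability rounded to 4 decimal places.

0.1458

Finishing within 16 serves ⇔ at least 5 successes in the first 16. With X ~ Binomial(16, 0.18), P(Y ≤ 16) = 1 − P(X ≤ 4).
  k=0: C(16,0)·0.18^0·0.82^16 = 0.041785
  k=1: C(16,1)·0.18^1·0.82^15 = 0.146757
  k=2: C(16,2)·0.18^2·0.82^14 = 0.241613
  k=3: C(16,3)·0.18^3·0.82^13 = 0.247506
  k=4: C(16,4)·0.18^4·0.82^12 = 0.176574
1 − 0.854236 = 0.145764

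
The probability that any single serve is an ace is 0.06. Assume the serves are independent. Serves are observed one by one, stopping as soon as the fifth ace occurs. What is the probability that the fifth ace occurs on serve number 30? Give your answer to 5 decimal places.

0.00393

Y = trial on which the fifth success occurs; negative binomial, r=5, p=0.06.
P(Y=30) = C(29,4) · p^5 · (1−p)^25
= 23751 · 7.776e-07 · 0.21291 = 0.0039322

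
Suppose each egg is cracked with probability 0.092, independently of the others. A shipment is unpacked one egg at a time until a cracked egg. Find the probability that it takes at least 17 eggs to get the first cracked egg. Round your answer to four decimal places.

0.2135

Y = number of eggs to the first success; geometric, p = 0.092.
P(Y > 16) = P(first 16 all fail) = (1−p)^16 = 0.213488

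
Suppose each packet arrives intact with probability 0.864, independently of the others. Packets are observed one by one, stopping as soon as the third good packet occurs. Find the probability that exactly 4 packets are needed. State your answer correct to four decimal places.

Y = trial on which the third success occurs; negative binomial, r=3, p=0.864.
P(Y=4) = C(3,2) · p^3 · (1−p)^1
= 3 · 0.64497 · 0.136 = 0.263149

0.2631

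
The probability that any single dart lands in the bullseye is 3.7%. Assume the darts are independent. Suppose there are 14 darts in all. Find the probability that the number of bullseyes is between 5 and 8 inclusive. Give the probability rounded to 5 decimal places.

X ~ Binomial(14, 0.037); P(5 ≤ X ≤ 8) = Σ C(14,k) p^k (1−p)^(14−k) over k:
  k=5: C(14,5)·0.037^5·0.963^9 = 0.0000989
  k=6: C(14,6)·0.037^6·0.963^8 = 0.0000057
  k=7: C(14,7)·0.037^7·0.963^7 = 0.0000003
  k=8: C(14,8)·0.037^8·0.963^6 = 0.0000000
Total = 0.0001048

0.00010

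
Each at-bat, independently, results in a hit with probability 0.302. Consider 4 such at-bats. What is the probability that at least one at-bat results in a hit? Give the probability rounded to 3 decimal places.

0.763

P(at least one) = 1 − P(none) = 1 − (1 − 0.302)^4
= 1 − 0.23737 = 0.76263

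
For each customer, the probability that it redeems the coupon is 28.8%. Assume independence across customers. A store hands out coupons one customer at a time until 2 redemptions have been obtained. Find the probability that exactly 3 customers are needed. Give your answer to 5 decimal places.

Y = trial on which the second success occurs; negative binomial, r=2, p=0.288.
P(Y=3) = C(2,1) · p^2 · (1−p)^1
= 2 · 0.082944 · 0.712 = 0.1181123

0.11811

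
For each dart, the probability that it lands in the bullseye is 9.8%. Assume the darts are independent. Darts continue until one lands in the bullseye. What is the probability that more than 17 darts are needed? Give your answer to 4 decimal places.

Y = number of darts to the first success; geometric, p = 0.098.
P(Y > 17) = P(first 17 all fail) = (1−p)^17 = 0.173185

0.1732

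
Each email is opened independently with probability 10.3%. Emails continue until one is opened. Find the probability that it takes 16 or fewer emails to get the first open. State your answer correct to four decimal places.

Y = number of emails to the first success; geometric, p = 0.103.
P(Y ≤ 16) = 1 − (1−p)^16 = 1 − 0.175663 = 0.824337

0.8243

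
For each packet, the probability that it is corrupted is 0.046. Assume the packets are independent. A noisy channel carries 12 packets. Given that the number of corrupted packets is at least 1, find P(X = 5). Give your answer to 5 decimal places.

X ~ Binomial(12, 0.046). Want P(X=5 | X≥1) = P(X=5) / P(X≥1).
P(X=5) = C(12,5)·0.046^5·0.954^7 = 0.0001173
P(X≥1) = 1 − 0.5683037 = 0.4316963
Ratio = 0.0001173 / 0.4316963 = 0.0002718

0.00027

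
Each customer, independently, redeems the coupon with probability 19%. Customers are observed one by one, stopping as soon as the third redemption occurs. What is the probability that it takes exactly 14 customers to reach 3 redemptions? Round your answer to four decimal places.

Y = trial on which the third success occurs; negative binomial, r=3, p=0.19.
P(Y=14) = C(13,2) · p^3 · (1−p)^11
= 78 · 0.006859 · 0.098477 = 0.052685

0.0527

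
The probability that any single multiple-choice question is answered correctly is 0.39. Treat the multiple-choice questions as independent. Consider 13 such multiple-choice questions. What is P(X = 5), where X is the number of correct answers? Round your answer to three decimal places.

0.223

X ~ Binomial(n=13, p=0.39).
P(X=5) = C(13,5) · p^5 · (1−p)^8
= 1287 · 0.0090224 · 0.019171 = 0.22261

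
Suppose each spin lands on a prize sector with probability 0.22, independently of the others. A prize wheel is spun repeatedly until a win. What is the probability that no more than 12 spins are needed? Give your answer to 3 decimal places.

Y = number of spins to the first success; geometric, p = 0.22.
P(Y ≤ 12) = 1 − (1−p)^12 = 1 − 0.05071 = 0.94929

0.949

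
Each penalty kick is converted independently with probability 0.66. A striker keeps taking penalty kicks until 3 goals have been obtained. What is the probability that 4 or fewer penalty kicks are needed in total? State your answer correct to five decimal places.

0.58074

Finishing within 4 penalty kicks ⇔ at least 3 successes in the first 4. With X ~ Binomial(4, 0.66), P(Y ≤ 4) = 1 − P(X ≤ 2).
  k=0: C(4,0)·0.66^0·0.34^4 = 0.0133634
  k=1: C(4,1)·0.66^1·0.34^3 = 0.1037626
  k=2: C(4,2)·0.66^2·0.34^2 = 0.3021322
1 − 0.4192581 = 0.5807419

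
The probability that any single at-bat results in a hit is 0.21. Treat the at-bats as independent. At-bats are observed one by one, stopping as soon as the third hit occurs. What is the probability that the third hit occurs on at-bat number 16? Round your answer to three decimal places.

Y = trial on which the third success occurs; negative binomial, r=3, p=0.21.
P(Y=16) = C(15,2) · p^3 · (1−p)^13
= 105 · 0.009261 · 0.046682 = 0.04539

0.045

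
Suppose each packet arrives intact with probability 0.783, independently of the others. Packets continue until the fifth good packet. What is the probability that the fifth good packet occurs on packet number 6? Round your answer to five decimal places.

Y = trial on which the fifth success occurs; negative binomial, r=5, p=0.783.
P(Y=6) = C(5,4) · p^5 · (1−p)^1
= 5 · 0.29431 · 0.217 = 0.3193291

0.31933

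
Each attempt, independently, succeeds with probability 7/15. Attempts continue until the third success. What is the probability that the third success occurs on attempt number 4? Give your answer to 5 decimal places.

Y = trial on which the third success occurs; negative binomial, r=3, p=0.466667.
P(Y=4) = C(3,2) · p^3 · (1−p)^1
= 3 · 0.10163 · 0.53333 = 0.1626074

0.16261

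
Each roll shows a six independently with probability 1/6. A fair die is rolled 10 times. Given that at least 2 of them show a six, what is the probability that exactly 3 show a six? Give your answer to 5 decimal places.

0.30078

X ~ Binomial(10, 0.166667). Want P(X=3 | X≥2) = P(X=3) / P(X≥2).
P(X=3) = C(10,3)·0.166667^3·0.833333^7 = 0.1550454
P(X≥2) = 1 − 0.1615056 − 0.3230112 = 0.5154833
Ratio = 0.1550454 / 0.5154833 = 0.3007767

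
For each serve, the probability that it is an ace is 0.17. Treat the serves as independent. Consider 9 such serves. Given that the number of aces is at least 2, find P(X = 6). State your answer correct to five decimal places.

X ~ Binomial(9, 0.17). Want P(X=6 | X≥2) = P(X=6) / P(X≥2).
P(X=6) = C(9,6)·0.17^6·0.83^3 = 0.0011593
P(X≥2) = 1 − 0.1869403 − 0.3446007 = 0.4684590
Ratio = 0.0011593 / 0.4684590 = 0.0024748

0.00247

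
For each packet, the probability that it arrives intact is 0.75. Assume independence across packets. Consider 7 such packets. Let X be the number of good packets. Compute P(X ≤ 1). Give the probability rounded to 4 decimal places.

X ~ Binomial(7, 0.75); P(X ≤ 1) = Σ C(7,k) p^k (1−p)^(7−k) over k:
  k=0: C(7,0)·0.75^0·0.25^7 = 0.000061
  k=1: C(7,1)·0.75^1·0.25^6 = 0.001282
Total = 0.001343

0.0013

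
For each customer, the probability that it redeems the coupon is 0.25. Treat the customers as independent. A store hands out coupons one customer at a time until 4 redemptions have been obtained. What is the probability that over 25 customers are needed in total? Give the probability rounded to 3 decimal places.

0.096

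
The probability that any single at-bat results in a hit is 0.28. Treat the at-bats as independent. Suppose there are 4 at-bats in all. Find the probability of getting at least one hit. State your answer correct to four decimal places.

P(at least one) = 1 − P(none) = 1 − (1 − 0.28)^4
= 1 − 0.268739 = 0.731261

0.7313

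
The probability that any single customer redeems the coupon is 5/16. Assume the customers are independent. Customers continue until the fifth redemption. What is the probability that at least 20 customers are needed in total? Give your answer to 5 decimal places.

0.24399

Needing more than 19 customers ⇔ fewer than 5 successes in the first 19. With X ~ Binomial(19, 0.3125), P(Y > 19) = P(X ≤ 4).
  k=0: C(19,0)·0.3125^0·0.6875^19 = 0.0008094
  k=1: C(19,1)·0.3125^1·0.6875^18 = 0.0069906
  k=2: C(19,2)·0.3125^2·0.6875^17 = 0.0285978
  k=3: C(19,3)·0.3125^3·0.6875^16 = 0.0736609
  k=4: C(19,4)·0.3125^4·0.6875^15 = 0.1339289
P(X ≤ 4) = 0.2439876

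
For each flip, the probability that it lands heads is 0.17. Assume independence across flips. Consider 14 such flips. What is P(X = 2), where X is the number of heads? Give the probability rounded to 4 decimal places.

0.2811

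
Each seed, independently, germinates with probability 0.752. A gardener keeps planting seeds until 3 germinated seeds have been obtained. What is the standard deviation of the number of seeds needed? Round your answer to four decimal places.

1.1470

Y = total seeds until the third success; negative binomial with r=3, p=0.752.
SD(Y) = √[r(1−p)/p²] = √(1.315641) = 1.147014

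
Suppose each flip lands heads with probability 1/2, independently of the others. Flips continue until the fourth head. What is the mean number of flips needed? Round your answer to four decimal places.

8.0000

Y = total flips until the fourth success; negative binomial with r=4, p=0.50.
E[Y] = r / p = 4 / 0.50 = 8.000000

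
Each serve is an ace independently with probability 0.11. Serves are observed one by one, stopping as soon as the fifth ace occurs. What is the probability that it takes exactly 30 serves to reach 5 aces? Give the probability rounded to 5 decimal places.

0.02077

Y = trial on which the fifth success occurs; negative binomial, r=5, p=0.11.
P(Y=30) = C(29,4) · p^5 · (1−p)^25
= 23751 · 1.6105e-05 · 0.054294 = 0.0207680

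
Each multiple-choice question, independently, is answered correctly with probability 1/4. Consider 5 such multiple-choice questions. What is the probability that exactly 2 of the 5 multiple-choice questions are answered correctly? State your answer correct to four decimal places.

0.2637

X ~ Binomial(n=5, p=0.25).
P(X=2) = C(5,2) · p^2 · (1−p)^3
= 10 · 0.0625 · 0.42188 = 0.263672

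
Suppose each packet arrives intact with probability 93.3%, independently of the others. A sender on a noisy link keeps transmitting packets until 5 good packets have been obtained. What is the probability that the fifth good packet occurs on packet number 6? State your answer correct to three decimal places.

Y = trial on which the fifth success occurs; negative binomial, r=5, p=0.933.
P(Y=6) = C(5,4) · p^5 · (1−p)^1
= 5 · 0.70698 · 0.067 = 0.23684

0.237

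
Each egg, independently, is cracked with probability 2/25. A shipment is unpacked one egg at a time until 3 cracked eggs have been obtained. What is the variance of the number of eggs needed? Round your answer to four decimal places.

431.2500

Y = total eggs until the third success; negative binomial with r=3, p=0.08.
Var(Y) = r(1−p)/p² = 3·0.92 / 0.08² = 431.250000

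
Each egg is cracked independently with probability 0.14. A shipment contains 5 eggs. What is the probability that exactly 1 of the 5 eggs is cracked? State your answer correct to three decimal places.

X ~ Binomial(n=5, p=0.14).
P(X=1) = C(5,1) · p^1 · (1−p)^4
= 5 · 0.14 · 0.54701 = 0.38291

0.383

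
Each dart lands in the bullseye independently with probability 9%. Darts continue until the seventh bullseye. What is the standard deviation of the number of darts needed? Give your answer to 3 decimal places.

28.043

Y = total darts until the seventh success; negative binomial with r=7, p=0.09.
SD(Y) = √[r(1−p)/p²] = √(786.41975) = 28.04318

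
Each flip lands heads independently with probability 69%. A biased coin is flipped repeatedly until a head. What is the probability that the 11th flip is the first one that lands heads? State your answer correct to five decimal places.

0.00001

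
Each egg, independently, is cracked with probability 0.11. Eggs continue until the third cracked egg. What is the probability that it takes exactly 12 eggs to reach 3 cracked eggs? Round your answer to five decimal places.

Y = trial on which the third success occurs; negative binomial, r=3, p=0.11.
P(Y=12) = C(11,2) · p^3 · (1−p)^9
= 55 · 0.001331 · 0.35036 = 0.0256478

0.02565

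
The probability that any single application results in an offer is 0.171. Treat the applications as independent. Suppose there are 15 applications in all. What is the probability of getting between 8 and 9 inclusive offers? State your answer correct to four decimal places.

X ~ Binomial(15, 0.171); P(8 ≤ X ≤ 9) = Σ C(15,k) p^k (1−p)^(15−k) over k:
  k=8: C(15,8)·0.171^8·0.829^7 = 0.001266
  k=9: C(15,9)·0.171^9·0.829^6 = 0.000203
Total = 0.001469

0.0015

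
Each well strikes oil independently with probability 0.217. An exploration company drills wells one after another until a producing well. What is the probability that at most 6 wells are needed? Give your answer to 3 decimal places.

0.770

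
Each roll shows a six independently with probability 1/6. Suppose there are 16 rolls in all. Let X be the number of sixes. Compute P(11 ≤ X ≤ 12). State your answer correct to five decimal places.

X ~ Binomial(16, 0.166667); P(11 ≤ X ≤ 12) = Σ C(16,k) p^k (1−p)^(16−k) over k:
  k=11: C(16,11)·0.166667^11·0.833333^5 = 0.0000048
  k=12: C(16,12)·0.166667^12·0.833333^4 = 0.0000004
Total = 0.0000052

0.00001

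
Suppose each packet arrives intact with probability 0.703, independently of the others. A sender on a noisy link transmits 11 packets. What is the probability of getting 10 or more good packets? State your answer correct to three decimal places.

X ~ Binomial(11, 0.703); P(X ≥ 10) = Σ C(11,k) p^k (1−p)^(11−k) over k:
  k=10: C(11,10)·0.703^10·0.297^1 = 0.09632
  k=11: C(11,11)·0.703^11·0.297^0 = 0.02073
Total = 0.11704

0.117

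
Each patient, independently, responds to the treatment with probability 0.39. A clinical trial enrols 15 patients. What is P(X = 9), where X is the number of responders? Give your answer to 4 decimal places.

X ~ Binomial(n=15, p=0.39).
P(X=9) = C(15,9) · p^9 · (1−p)^6
= 5005 · 0.00020873 · 0.05152 = 0.053823

0.0538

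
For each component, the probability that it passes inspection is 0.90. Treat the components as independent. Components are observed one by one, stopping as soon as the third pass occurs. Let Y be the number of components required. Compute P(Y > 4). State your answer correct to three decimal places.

0.052

Needing more than 4 components ⇔ fewer than 3 successes in the first 4. With X ~ Binomial(4, 0.90), P(Y > 4) = P(X ≤ 2).
  k=0: C(4,0)·0.90^0·0.10^4 = 0.00010
  k=1: C(4,1)·0.90^1·0.10^3 = 0.00360
  k=2: C(4,2)·0.90^2·0.10^2 = 0.04860
P(X ≤ 2) = 0.05230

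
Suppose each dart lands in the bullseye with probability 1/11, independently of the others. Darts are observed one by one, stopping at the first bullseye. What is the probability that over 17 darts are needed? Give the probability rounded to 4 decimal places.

Y = number of darts to the first success; geometric, p = 0.090909.
P(Y > 17) = P(first 17 all fail) = (1−p)^17 = 0.197845

0.1978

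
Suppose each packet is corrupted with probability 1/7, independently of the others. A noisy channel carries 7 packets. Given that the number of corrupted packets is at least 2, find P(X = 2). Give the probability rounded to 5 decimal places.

0.75246

X ~ Binomial(7, 0.142857). Want P(X=2 | X≥2) = P(X=2) / P(X≥2).
P(X=2) = C(7,2)·0.142857^2·0.857143^5 = 0.1982847
P(X≥2) = 1 − 0.3399167 − 0.3965695 = 0.2635139
Ratio = 0.1982847 / 0.2635139 = 0.7524641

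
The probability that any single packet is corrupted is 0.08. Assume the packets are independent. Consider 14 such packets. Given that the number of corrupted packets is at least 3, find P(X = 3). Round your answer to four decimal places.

0.7772

X ~ Binomial(14, 0.08). Want P(X=3 | X≥3) = P(X=3) / P(X≥3).
P(X=3) = C(14,3)·0.08^3·0.92^11 = 0.074480
P(X≥3) = 1 − 0.311193 − 0.378843 − 0.214129 = 0.095835
Ratio = 0.074480 / 0.095835 = 0.777167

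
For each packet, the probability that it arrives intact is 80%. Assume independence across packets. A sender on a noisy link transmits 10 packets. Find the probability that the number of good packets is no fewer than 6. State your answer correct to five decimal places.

0.96721

X ~ Binomial(10, 0.80); P(X ≥ 6) = Σ C(10,k) p^k (1−p)^(10−k) over k:
  k=6: C(10,6)·0.80^6·0.20^4 = 0.0880804
  k=7: C(10,7)·0.80^7·0.20^3 = 0.2013266
  k=8: C(10,8)·0.80^8·0.20^2 = 0.3019899
  k=9: C(10,9)·0.80^9·0.20^1 = 0.2684355
  k=10: C(10,10)·0.80^10·0.20^0 = 0.1073742
Total = 0.9672065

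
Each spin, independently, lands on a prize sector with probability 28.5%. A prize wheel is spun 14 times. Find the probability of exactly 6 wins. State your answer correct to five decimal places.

X ~ Binomial(n=14, p=0.285).
P(X=6) = C(14,6) · p^6 · (1−p)^8
= 3003 · 0.00053588 · 0.068304 = 0.1099190

0.10992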